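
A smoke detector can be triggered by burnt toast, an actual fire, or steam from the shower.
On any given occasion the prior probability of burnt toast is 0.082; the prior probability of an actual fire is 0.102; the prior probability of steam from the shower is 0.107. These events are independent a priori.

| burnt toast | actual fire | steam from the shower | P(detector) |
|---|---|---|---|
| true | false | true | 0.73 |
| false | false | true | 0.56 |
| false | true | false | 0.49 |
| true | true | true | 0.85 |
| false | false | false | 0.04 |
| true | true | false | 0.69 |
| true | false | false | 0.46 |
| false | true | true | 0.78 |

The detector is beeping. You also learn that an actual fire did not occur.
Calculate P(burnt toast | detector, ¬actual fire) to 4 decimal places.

P(detector | ¬actual fire) = 0.04*0.918*0.893 + 0.56*0.918*0.107 + 0.46*0.082*0.893 + 0.73*0.082*0.107 = 0.032791 + 0.055007 + 0.033684 + 0.006405 = 0.127887
Restricting to configurations with burnt toast present: 0.033684 + 0.006405 = 0.040089.
Hence the posterior is 0.040089/0.127887 ≈ 0.3135.

P(burnt toast | detector, ¬actual fire) ≈ 0.3135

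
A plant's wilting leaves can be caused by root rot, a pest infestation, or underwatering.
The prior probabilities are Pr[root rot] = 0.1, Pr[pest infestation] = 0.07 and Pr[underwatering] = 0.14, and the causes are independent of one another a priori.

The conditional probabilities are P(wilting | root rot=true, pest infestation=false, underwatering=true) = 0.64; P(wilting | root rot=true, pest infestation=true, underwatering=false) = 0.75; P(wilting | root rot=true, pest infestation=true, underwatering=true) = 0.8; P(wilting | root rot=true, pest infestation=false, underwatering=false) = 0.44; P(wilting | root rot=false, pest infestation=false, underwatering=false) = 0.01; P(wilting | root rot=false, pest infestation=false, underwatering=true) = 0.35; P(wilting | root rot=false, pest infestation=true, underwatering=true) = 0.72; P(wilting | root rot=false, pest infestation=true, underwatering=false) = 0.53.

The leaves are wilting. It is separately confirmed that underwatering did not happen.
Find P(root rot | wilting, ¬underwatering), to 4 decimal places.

P(root rot | wilting, ¬underwatering) ≈ 0.5251

Numerator (weight on configurations with root rot): 0.040920 + 0.005250 = 0.046170
Normalizer over all consistent configurations: 0.01*0.9*0.93 + 0.53*0.9*0.07 + 0.44*0.1*0.93 + 0.75*0.1*0.07 = 0.087930
P(root rot | wilting, ¬underwatering) = 0.046170/0.087930 ≈ 0.5251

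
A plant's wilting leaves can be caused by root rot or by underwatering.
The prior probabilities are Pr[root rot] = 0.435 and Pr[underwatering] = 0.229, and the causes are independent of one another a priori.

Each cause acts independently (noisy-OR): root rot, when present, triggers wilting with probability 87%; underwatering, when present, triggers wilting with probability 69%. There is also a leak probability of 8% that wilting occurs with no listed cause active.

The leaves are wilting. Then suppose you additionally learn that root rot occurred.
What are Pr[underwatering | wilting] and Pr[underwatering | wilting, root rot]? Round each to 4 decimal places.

Under noisy-OR, P(wilting | causes) = 1 − (1−0.08)·∏(1−qᵢ) over the active causes.
Enumerate the 4 (root rot, underwatering) configurations and weight by the priors:
  P(wilting) = 0.08×0.565×0.771 + 0.7148×0.565×0.229 + 0.8804×0.435×0.771 + 0.962924×0.435×0.229
        = 0.034849 + 0.092484 + 0.295273 + 0.095922 = 0.518528
Configurations with underwatering contribute 0.188406, so
  P(underwatering | wilting) = 0.188406 / 0.518528 ≈ 0.3633

Now condition on the additional information:
P(wilting | root rot) = 0.8804×0.771 + 0.962924×0.229 = 0.678788 + 0.220510 = 0.899298
Restricting to configurations with underwatering present: 0.962924×0.229 = 0.220510.
P(underwatering | wilting, root rot) = 0.220510 / 0.899298 ≈ 0.2452

Pr[underwatering | wilting] ≈ 0.3633; Pr[underwatering | wilting, root rot] ≈ 0.2452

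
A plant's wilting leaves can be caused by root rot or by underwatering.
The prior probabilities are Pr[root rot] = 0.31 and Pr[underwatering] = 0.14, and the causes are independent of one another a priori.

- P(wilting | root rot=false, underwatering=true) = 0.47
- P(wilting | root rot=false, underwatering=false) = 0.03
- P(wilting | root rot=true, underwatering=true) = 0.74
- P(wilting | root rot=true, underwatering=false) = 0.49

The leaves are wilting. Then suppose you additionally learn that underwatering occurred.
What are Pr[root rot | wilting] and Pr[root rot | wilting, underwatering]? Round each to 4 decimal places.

Sum P(wilting|·) weighted by the priors over the 4 (root rot, underwatering) configurations:
  P(wilting) = 0.03·0.69·0.86 + 0.47·0.69·0.14 + 0.49·0.31·0.86 + 0.74·0.31·0.14
        = 0.017802 + 0.045402 + 0.130634 + 0.032116 = 0.225954
Keeping only the root rot-present terms gives 0.162750, so
  P(root rot | wilting) = 0.162750 / 0.225954 ≈ 0.7203

With the extra evidence:
By total probability over both values of root rot:
  P(wilting | underwatering) = 0.47×0.69 + 0.74×0.31
        = 0.324300 + 0.229400 = 0.553700
Keeping only the root rot-present terms gives 0.229400, so
  P(root rot | wilting, underwatering) = 0.229400 / 0.553700 ≈ 0.4143
— underwatering explains away the evidence for root rot.

Pr[root rot | wilting] ≈ 0.7203; Pr[root rot | wilting, underwatering] ≈ 0.4143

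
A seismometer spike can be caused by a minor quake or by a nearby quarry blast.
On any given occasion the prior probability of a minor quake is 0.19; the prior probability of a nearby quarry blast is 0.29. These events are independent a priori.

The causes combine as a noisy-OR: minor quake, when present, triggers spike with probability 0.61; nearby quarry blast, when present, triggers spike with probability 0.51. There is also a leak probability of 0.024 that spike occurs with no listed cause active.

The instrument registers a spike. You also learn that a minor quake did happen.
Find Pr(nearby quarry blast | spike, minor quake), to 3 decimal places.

Pr(nearby quarry blast | spike, minor quake) ≈ 0.349

Under noisy-OR, P(spike | causes) = 1 − (1−0.024)·∏(1−qᵢ) over the active causes.
Numerator (weight on configurations with nearby quarry blast): 0.813486*0.29 = 0.235911
The normalizing constant is 0.61936*0.71 + 0.813486*0.29 = 0.675657
P(nearby quarry blast | spike, minor quake) = 0.235911/0.675657 ≈ 0.349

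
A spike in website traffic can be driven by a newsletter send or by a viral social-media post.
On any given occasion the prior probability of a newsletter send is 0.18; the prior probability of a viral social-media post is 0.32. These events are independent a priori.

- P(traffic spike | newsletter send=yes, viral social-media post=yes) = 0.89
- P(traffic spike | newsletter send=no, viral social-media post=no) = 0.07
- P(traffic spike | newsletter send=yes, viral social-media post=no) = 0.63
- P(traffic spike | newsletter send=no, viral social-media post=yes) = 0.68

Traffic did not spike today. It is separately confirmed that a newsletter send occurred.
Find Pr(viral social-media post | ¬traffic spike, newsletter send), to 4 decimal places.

Pr(viral social-media post | ¬traffic spike, newsletter send) ≈ 0.1227

For the numerator, keep only viral social-media post=true terms: 0.11×0.32 = 0.035200
Denominator P(¬traffic spike | newsletter send): 0.37×0.68 + 0.11×0.32 = 0.286800
P(viral social-media post | ¬traffic spike, newsletter send) = 0.035200/0.286800 ≈ 0.1227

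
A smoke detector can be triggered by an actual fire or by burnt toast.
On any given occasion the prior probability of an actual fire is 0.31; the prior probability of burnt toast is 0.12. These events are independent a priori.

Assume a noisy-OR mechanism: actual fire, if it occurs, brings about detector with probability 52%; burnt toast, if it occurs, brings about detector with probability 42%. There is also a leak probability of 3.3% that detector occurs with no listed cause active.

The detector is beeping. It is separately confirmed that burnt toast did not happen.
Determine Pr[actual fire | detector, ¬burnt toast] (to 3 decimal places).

Pr[actual fire | detector, ¬burnt toast] ≈ 0.879

Under noisy-OR, P(detector | causes) = 1 − (1−0.033)·∏(1−qᵢ) over the active causes.
P(detector | ¬burnt toast) = 0.033×0.69 + 0.53584×0.31 = 0.022770 + 0.166110 = 0.188880
Of this, 0.166110 comes from 0.53584×0.31 (the actual fire=true cases).
Hence the posterior is 0.166110/0.188880 ≈ 0.879.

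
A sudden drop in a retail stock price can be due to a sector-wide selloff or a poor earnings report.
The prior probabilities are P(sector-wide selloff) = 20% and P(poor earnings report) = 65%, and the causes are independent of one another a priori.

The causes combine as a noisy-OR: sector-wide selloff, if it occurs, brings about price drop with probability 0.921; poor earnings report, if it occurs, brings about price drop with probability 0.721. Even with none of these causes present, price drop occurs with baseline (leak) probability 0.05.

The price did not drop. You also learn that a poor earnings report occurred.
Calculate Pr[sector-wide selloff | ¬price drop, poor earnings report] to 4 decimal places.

Pr[sector-wide selloff | ¬price drop, poor earnings report] ≈ 0.0194

Under noisy-OR, P(price drop | causes) = 1 − (1−0.05)·∏(1−qᵢ) over the active causes.
P(¬price drop | poor earnings report) = 0.26505×0.8 + 0.020939×0.2 = 0.212040 + 0.004188 = 0.216228
Of this, 0.004188 comes from 0.020939×0.2 (the sector-wide selloff=true cases).
So P(sector-wide selloff | ¬price drop, poor earnings report) = 0.004188/0.216228 ≈ 0.0194.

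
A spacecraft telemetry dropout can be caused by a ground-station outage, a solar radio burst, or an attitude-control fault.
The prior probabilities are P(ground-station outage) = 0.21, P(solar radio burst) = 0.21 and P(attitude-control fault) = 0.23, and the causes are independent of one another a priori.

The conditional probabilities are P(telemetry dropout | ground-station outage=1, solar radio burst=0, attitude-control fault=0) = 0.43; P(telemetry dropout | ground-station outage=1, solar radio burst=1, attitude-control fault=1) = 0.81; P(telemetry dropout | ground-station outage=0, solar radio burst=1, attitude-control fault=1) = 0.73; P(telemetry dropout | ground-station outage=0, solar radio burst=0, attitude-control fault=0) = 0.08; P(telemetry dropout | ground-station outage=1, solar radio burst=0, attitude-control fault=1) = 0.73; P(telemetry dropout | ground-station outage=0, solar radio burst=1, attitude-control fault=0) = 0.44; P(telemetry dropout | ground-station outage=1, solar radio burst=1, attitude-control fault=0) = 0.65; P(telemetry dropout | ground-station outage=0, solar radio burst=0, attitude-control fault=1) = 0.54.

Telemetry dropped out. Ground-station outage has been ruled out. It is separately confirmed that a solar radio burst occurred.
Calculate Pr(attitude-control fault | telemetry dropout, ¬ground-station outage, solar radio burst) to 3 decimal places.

Weight on attitude-control fault=true, given the evidence: 0.73*0.23 = 0.167900
Denominator P(telemetry dropout | ¬ground-station outage, solar radio burst): 0.44*0.77 + 0.73*0.23 = 0.506700
Posterior = 0.167900 / 0.506700 ≈ 0.331

Pr(attitude-control fault | telemetry dropout, ¬ground-station outage, solar radio burst) ≈ 0.331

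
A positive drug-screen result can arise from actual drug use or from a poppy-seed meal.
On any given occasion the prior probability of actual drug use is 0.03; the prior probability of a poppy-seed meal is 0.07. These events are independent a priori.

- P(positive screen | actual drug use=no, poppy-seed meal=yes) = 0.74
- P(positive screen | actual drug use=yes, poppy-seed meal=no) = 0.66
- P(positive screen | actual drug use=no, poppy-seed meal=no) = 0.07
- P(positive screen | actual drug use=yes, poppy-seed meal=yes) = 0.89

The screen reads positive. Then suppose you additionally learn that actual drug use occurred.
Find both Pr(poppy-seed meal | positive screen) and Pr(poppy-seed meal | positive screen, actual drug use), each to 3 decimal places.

Numerator (weight on configurations with poppy-seed meal): 0.050246 + 0.001869 = 0.052115
Denominator P(positive screen): 0.07*0.97*0.93 + 0.74*0.97*0.07 + 0.66*0.03*0.93 + 0.89*0.03*0.07 = 0.133676
Posterior = 0.052115 / 0.133676 ≈ 0.390

With the extra evidence:
P(positive screen | actual drug use) = 0.66·0.93 + 0.89·0.07 = 0.613800 + 0.062300 = 0.676100
Restricting to configurations with poppy-seed meal present: 0.89·0.07 = 0.062300.
Hence the posterior is 0.062300/0.676100 ≈ 0.092.

Pr(poppy-seed meal | positive screen) ≈ 0.390; Pr(poppy-seed meal | positive screen, actual drug use) ≈ 0.092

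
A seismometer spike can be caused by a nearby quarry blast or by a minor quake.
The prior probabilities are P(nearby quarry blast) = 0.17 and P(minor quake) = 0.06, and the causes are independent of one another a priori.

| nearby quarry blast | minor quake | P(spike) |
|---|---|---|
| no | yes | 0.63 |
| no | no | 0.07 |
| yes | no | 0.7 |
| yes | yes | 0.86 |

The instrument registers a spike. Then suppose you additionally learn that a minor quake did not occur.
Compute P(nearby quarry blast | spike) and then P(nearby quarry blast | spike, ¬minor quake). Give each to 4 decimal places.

Weight on nearby quarry blast=true, given the evidence: 0.111860 + 0.008772 = 0.120632
Normalizer over all consistent configurations: 0.07×0.83×0.94 + 0.63×0.83×0.06 + 0.7×0.17×0.94 + 0.86×0.17×0.06 = 0.206620
Posterior = 0.120632 / 0.206620 ≈ 0.5838

Now also conditioning on minor quake≠true:
Enumerate both values of nearby quarry blast and weight by the priors:
  P(spike | ¬minor quake) = 0.07×0.83 + 0.7×0.17
        = 0.058100 + 0.119000 = 0.177100
Keeping only the nearby quarry blast-present terms gives 0.119000, so
  P(nearby quarry blast | spike, ¬minor quake) = 0.119000 / 0.177100 ≈ 0.6719
With minor quake excluded, nearby quarry blast must carry more of the explanatory weight for the spike.

P(nearby quarry blast | spike) ≈ 0.5838; P(nearby quarry blast | spike, ¬minor quake) ≈ 0.6719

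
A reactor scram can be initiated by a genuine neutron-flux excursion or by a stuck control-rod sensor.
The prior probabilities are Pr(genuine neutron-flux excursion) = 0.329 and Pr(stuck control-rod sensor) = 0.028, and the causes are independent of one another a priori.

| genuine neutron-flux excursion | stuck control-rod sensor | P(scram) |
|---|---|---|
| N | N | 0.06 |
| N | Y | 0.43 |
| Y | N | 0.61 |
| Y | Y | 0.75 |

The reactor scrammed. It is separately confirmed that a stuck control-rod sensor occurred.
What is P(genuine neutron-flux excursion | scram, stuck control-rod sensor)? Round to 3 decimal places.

By total probability over both values of genuine neutron-flux excursion:
  P(scram | stuck control-rod sensor) = 0.43·0.671 + 0.75·0.329
        = 0.288530 + 0.246750 = 0.535280
Configurations with genuine neutron-flux excursion contribute 0.246750, so
  P(genuine neutron-flux excursion | scram, stuck control-rod sensor) = 0.246750 / 0.535280 ≈ 0.461

P(genuine neutron-flux excursion | scram, stuck control-rod sensor) ≈ 0.461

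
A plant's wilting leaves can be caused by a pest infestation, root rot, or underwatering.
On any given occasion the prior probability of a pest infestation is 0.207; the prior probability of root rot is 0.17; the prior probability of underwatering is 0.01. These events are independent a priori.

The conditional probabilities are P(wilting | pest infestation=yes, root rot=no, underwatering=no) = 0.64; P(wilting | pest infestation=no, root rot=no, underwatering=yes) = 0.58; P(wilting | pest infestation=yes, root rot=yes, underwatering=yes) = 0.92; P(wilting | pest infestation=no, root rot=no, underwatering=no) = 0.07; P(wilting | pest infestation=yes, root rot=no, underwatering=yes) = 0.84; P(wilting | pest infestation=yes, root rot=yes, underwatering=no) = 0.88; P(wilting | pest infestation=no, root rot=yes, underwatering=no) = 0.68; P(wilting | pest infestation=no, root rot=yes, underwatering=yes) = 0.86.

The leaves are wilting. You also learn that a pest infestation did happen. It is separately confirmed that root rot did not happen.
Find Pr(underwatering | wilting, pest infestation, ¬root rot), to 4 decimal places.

Pr(underwatering | wilting, pest infestation, ¬root rot) ≈ 0.0131

P(wilting | pest infestation, ¬root rot) = 0.64×0.99 + 0.84×0.01 = 0.633600 + 0.008400 = 0.642000
The underwatering-present share is 0.84×0.01 = 0.008400.
Hence the posterior is 0.008400/0.642000 ≈ 0.0131.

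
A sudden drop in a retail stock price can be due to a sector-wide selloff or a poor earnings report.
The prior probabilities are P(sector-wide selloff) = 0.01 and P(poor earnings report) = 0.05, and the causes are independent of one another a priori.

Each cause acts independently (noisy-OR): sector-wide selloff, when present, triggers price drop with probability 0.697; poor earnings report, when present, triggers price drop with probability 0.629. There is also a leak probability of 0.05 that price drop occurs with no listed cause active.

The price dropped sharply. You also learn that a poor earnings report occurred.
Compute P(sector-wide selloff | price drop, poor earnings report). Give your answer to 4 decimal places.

Under noisy-OR, P(price drop | causes) = 1 − (1−0.05)·∏(1−qᵢ) over the active causes.
For the numerator, keep only sector-wide selloff=true terms: 0.893208*0.01 = 0.008932
Denominator P(price drop | poor earnings report): 0.64755*0.99 + 0.893208*0.01 = 0.650006
P(sector-wide selloff | price drop, poor earnings report) = 0.008932/0.650006 ≈ 0.0137

P(sector-wide selloff | price drop, poor earnings report) ≈ 0.0137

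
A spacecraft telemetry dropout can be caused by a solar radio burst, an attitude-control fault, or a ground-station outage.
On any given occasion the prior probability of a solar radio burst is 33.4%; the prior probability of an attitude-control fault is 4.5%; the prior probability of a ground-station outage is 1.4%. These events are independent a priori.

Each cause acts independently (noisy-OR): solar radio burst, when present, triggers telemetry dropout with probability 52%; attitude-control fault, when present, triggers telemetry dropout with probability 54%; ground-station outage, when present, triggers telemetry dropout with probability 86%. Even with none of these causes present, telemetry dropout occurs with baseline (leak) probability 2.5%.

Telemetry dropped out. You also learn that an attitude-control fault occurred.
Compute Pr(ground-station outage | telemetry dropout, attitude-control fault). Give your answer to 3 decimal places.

Under noisy-OR, P(telemetry dropout | causes) = 1 − (1−0.025)·∏(1−qᵢ) over the active causes.
Enumerate the 4 (solar radio burst, ground-station outage) configurations and weight by the priors:
  P(telemetry dropout | attitude-control fault) = 0.5515·0.666·0.986 + 0.93721·0.666·0.014 + 0.78472·0.334·0.986 + 0.969861·0.334·0.014
        = 0.362157 + 0.008739 + 0.258427 + 0.004535 = 0.633858
Configurations with ground-station outage contribute 0.013274, so
  P(ground-station outage | telemetry dropout, attitude-control fault) = 0.013274 / 0.633858 ≈ 0.021

Pr(ground-station outage | telemetry dropout, attitude-control fault) ≈ 0.021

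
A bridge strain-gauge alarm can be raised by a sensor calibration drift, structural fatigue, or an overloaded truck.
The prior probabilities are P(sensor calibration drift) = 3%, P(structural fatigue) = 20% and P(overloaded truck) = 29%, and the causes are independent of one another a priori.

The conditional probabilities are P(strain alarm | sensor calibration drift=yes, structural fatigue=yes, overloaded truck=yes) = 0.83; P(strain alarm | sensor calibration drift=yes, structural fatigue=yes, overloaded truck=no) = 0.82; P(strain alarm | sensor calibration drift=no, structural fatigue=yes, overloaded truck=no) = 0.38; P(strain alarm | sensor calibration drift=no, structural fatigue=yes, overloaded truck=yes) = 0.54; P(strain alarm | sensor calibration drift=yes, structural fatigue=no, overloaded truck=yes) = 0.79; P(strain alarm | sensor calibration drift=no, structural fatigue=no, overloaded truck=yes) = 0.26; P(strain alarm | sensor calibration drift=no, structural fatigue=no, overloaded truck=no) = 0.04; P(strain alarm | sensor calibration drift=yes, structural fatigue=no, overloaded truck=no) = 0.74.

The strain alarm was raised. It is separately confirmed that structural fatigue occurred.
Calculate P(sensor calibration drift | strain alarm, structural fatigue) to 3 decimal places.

P(sensor calibration drift | strain alarm, structural fatigue) ≈ 0.056

Weight on sensor calibration drift=true, given the evidence: 0.017466 + 0.007221 = 0.024687
Normalizer over all consistent configurations: 0.38*0.97*0.71 + 0.54*0.97*0.29 + 0.82*0.03*0.71 + 0.83*0.03*0.29 = 0.438295
P(sensor calibration drift | strain alarm, structural fatigue) = 0.024687/0.438295 ≈ 0.056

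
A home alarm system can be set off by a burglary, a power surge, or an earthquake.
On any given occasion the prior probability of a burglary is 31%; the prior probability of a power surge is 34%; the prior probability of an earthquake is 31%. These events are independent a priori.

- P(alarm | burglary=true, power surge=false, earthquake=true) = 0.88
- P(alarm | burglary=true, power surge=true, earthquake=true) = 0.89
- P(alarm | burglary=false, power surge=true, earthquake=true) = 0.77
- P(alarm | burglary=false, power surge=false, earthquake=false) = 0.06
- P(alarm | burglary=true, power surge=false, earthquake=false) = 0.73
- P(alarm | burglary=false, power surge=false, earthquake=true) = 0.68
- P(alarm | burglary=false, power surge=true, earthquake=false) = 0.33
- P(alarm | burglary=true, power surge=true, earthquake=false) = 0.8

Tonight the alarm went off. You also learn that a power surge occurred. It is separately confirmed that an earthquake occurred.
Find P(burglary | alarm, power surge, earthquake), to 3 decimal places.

P(alarm | power surge, earthquake) = 0.77*0.69 + 0.89*0.31 = 0.531300 + 0.275900 = 0.807200
Restricting to configurations with burglary present: 0.89*0.31 = 0.275900.
P(burglary | alarm, power surge, earthquake) = 0.275900 / 0.807200 ≈ 0.342

P(burglary | alarm, power surge, earthquake) ≈ 0.342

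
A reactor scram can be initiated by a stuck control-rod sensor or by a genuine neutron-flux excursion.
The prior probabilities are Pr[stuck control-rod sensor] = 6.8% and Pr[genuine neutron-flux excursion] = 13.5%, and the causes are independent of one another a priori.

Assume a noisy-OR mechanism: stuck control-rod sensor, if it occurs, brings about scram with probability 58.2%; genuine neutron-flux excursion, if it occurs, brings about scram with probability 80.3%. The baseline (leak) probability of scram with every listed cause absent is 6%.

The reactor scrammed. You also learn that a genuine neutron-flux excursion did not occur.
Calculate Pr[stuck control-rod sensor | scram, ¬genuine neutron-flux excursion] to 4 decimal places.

Pr[stuck control-rod sensor | scram, ¬genuine neutron-flux excursion] ≈ 0.4247

Under noisy-OR, P(scram | causes) = 1 − (1−0.06)·∏(1−qᵢ) over the active causes.
By total probability over both values of stuck control-rod sensor:
  P(scram | ¬genuine neutron-flux excursion) = 0.06·0.932 + 0.60708·0.068
        = 0.055920 + 0.041281 = 0.097201
Configurations with stuck control-rod sensor contribute 0.041281, so
  P(stuck control-rod sensor | scram, ¬genuine neutron-flux excursion) = 0.041281 / 0.097201 ≈ 0.4247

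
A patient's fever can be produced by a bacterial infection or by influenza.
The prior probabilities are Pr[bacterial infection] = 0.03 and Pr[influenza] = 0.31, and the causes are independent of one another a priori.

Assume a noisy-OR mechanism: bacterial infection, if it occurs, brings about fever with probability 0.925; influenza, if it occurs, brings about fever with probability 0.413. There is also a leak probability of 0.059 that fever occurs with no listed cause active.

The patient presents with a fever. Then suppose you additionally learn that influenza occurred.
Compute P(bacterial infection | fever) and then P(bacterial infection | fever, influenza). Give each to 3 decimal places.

P(bacterial infection | fever) ≈ 0.139; P(bacterial infection | fever, influenza) ≈ 0.062

Under noisy-OR, P(fever | causes) = 1 − (1−0.059)·∏(1−qᵢ) over the active causes.
P(fever) = 0.059*0.97*0.69 + 0.447633*0.97*0.31 + 0.929425*0.03*0.69 + 0.958572*0.03*0.31 = 0.039489 + 0.134603 + 0.019239 + 0.008915 = 0.202246
The bacterial infection-present share is 0.019239 + 0.008915 = 0.028154.
So P(bacterial infection | fever) = 0.028154/0.202246 ≈ 0.139.

With the extra evidence:
Numerator (weight on configurations with bacterial infection): 0.958572×0.03 = 0.028757
Denominator P(fever | influenza): 0.447633×0.97 + 0.958572×0.03 = 0.462961
P(bacterial infection | fever, influenza) = 0.028757/0.462961 ≈ 0.062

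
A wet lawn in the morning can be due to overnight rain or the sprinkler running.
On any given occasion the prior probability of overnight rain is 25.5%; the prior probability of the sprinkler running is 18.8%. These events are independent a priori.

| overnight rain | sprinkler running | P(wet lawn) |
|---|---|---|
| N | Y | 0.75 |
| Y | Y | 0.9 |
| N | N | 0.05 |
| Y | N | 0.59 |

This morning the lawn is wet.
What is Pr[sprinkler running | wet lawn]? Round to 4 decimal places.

Pr[sprinkler running | wet lawn] ≈ 0.4930

Numerator (weight on configurations with sprinkler running): 0.105045 + 0.043146 = 0.148191
The normalizing constant is 0.05·0.745·0.812 + 0.75·0.745·0.188 + 0.59·0.255·0.812 + 0.9·0.255·0.188 = 0.300603
Posterior = 0.148191 / 0.300603 ≈ 0.4930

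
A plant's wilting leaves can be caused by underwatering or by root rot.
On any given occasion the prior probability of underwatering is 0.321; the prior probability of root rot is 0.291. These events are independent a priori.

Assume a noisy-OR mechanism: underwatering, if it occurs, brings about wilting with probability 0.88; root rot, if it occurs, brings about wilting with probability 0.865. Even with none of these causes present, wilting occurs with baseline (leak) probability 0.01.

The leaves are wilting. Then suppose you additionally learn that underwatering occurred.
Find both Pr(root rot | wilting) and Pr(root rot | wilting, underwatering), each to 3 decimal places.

Pr(root rot | wilting) ≈ 0.562; Pr(root rot | wilting, underwatering) ≈ 0.314

Under noisy-OR, P(wilting | causes) = 1 − (1−0.01)·∏(1−qᵢ) over the active causes.
For the numerator, keep only root rot=true terms: 0.171181 + 0.091913 = 0.263094
The normalizing constant is 0.01·0.679·0.709 + 0.86635·0.679·0.291 + 0.8812·0.321·0.709 + 0.983962·0.321·0.291 = 0.468459
Posterior = 0.263094 / 0.468459 ≈ 0.562

Now also conditioning on underwatering=true:
Weight on root rot=true, given the evidence: 0.983962×0.291 = 0.286333
Denominator P(wilting | underwatering): 0.8812×0.709 + 0.983962×0.291 = 0.911104
P(root rot | wilting, underwatering) = 0.286333/0.911104 ≈ 0.314
This is intercausal reasoning (explaining away): once underwatering accounts for the wilting, root rot becomes less likely.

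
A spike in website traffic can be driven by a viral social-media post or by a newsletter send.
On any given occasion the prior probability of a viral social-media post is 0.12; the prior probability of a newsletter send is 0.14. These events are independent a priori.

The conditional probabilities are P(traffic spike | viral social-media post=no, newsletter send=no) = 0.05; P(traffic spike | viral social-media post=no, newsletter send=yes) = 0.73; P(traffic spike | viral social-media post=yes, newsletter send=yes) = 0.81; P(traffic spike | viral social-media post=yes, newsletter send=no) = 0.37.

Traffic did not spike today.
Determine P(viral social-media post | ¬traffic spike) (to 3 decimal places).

P(¬traffic spike) = 0.95×0.88×0.86 + 0.27×0.88×0.14 + 0.63×0.12×0.86 + 0.19×0.12×0.14 = 0.718960 + 0.033264 + 0.065016 + 0.003192 = 0.820432
The viral social-media post-present share is 0.065016 + 0.003192 = 0.068208.
So P(viral social-media post | ¬traffic spike) = 0.068208/0.820432 ≈ 0.083.

P(viral social-media post | ¬traffic spike) ≈ 0.083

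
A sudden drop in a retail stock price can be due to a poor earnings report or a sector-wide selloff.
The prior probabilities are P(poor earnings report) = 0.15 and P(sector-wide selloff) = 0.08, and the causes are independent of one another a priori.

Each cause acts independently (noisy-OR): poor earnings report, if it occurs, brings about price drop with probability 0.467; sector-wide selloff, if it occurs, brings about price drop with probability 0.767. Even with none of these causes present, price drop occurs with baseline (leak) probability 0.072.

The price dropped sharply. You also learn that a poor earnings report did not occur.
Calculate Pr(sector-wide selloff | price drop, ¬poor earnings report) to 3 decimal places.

Under noisy-OR, P(price drop | causes) = 1 − (1−0.072)·∏(1−qᵢ) over the active causes.
For the numerator, keep only sector-wide selloff=true terms: 0.783776*0.08 = 0.062702
Denominator P(price drop | ¬poor earnings report): 0.072*0.92 + 0.783776*0.08 = 0.128942
Posterior = 0.062702 / 0.128942 ≈ 0.486

Pr(sector-wide selloff | price drop, ¬poor earnings report) ≈ 0.486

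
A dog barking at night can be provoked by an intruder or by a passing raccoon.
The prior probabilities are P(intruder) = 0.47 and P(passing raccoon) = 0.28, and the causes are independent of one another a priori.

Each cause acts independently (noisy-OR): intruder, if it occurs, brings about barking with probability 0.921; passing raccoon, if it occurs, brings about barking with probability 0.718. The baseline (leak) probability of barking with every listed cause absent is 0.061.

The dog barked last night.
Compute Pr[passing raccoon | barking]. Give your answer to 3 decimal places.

Under noisy-OR, P(barking | causes) = 1 − (1−0.061)·∏(1−qᵢ) over the active causes.
P(barking) = 0.061*0.53*0.72 + 0.735202*0.53*0.28 + 0.925819*0.47*0.72 + 0.979081*0.47*0.28 = 0.023278 + 0.109104 + 0.313297 + 0.128847 = 0.574526
Restricting to configurations with passing raccoon present: 0.109104 + 0.128847 = 0.237951.
So P(passing raccoon | barking) = 0.237951/0.574526 ≈ 0.414.

Pr[passing raccoon | barking] ≈ 0.414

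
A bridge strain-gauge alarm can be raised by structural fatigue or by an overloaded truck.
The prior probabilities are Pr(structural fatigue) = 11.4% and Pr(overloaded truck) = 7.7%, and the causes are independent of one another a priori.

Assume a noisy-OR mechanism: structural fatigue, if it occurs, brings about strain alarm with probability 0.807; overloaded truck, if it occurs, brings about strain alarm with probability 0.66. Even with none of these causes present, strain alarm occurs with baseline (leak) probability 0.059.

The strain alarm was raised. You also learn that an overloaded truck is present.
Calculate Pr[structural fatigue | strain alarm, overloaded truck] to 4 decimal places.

Pr[structural fatigue | strain alarm, overloaded truck] ≈ 0.1508

Under noisy-OR, P(strain alarm | causes) = 1 − (1−0.059)·∏(1−qᵢ) over the active causes.
P(strain alarm | overloaded truck) = 0.68006·0.886 + 0.938252·0.114 = 0.602533 + 0.106961 = 0.709494
The structural fatigue-present share is 0.938252·0.114 = 0.106961.
So P(structural fatigue | strain alarm, overloaded truck) = 0.106961/0.709494 ≈ 0.1508.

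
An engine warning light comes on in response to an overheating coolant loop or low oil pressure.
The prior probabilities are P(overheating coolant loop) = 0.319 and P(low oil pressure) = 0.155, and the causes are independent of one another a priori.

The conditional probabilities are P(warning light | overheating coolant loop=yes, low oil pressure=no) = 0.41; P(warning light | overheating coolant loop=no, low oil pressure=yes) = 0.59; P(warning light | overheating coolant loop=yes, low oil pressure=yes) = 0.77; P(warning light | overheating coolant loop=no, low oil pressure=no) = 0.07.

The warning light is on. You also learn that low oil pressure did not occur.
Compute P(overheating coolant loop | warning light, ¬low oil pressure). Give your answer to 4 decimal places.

P(overheating coolant loop | warning light, ¬low oil pressure) ≈ 0.7329

P(warning light | ¬low oil pressure) = 0.07*0.681 + 0.41*0.319 = 0.047670 + 0.130790 = 0.178460
Restricting to configurations with overheating coolant loop present: 0.41*0.319 = 0.130790.
So P(overheating coolant loop | warning light, ¬low oil pressure) = 0.130790/0.178460 ≈ 0.7329.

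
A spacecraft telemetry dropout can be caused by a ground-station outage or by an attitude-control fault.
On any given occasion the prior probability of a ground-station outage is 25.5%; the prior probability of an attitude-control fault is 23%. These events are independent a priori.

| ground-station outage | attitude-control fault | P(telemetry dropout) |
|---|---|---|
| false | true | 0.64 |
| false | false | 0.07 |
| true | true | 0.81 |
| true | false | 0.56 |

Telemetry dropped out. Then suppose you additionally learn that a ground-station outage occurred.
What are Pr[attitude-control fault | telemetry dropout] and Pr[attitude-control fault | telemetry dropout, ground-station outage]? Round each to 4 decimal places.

By total probability over the 4 (ground-station outage, attitude-control fault) configurations:
  P(telemetry dropout) = 0.07*0.745*0.77 + 0.64*0.745*0.23 + 0.56*0.255*0.77 + 0.81*0.255*0.23
        = 0.040156 + 0.109664 + 0.109956 + 0.047507 = 0.307283
Keeping only the attitude-control fault-present terms gives 0.157171, so
  P(attitude-control fault | telemetry dropout) = 0.157171 / 0.307283 ≈ 0.5115

Now also conditioning on ground-station outage=true:
P(telemetry dropout | ground-station outage) = 0.56*0.77 + 0.81*0.23 = 0.431200 + 0.186300 = 0.617500
Of this, 0.186300 comes from 0.81*0.23 (the attitude-control fault=true cases).
So P(attitude-control fault | telemetry dropout, ground-station outage) = 0.186300/0.617500 ≈ 0.3017.
Conditioning on ground-station outage lowers the posterior on attitude-control fault: the classic explaining-away effect in a common-effect structure.

Pr[attitude-control fault | telemetry dropout] ≈ 0.5115; Pr[attitude-control fault | telemetry dropout, ground-station outage] ≈ 0.3017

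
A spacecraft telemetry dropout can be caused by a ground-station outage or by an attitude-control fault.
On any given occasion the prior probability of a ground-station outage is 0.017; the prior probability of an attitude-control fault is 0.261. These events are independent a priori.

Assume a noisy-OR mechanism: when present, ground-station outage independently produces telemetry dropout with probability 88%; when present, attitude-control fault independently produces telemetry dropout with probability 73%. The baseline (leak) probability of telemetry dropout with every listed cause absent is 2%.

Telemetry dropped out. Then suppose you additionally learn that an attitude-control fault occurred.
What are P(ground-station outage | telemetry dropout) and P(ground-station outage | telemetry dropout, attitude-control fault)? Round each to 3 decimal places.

P(ground-station outage | telemetry dropout) ≈ 0.070; P(ground-station outage | telemetry dropout, attitude-control fault) ≈ 0.022

Under noisy-OR, P(telemetry dropout | causes) = 1 − (1−0.02)·∏(1−qᵢ) over the active causes.
Enumerate the 4 (ground-station outage, attitude-control fault) configurations and weight by the priors:
  P(telemetry dropout) = 0.02×0.983×0.739 + 0.7354×0.983×0.261 + 0.8824×0.017×0.739 + 0.968248×0.017×0.261
        = 0.014529 + 0.188676 + 0.011086 + 0.004296 = 0.218587
Configurations with ground-station outage contribute 0.015382, so
  P(ground-station outage | telemetry dropout) = 0.015382 / 0.218587 ≈ 0.070

Now also conditioning on attitude-control fault=true:
Numerator (weight on configurations with ground-station outage): 0.968248*0.017 = 0.016460
The normalizing constant is 0.7354*0.983 + 0.968248*0.017 = 0.739358
Posterior = 0.016460 / 0.739358 ≈ 0.022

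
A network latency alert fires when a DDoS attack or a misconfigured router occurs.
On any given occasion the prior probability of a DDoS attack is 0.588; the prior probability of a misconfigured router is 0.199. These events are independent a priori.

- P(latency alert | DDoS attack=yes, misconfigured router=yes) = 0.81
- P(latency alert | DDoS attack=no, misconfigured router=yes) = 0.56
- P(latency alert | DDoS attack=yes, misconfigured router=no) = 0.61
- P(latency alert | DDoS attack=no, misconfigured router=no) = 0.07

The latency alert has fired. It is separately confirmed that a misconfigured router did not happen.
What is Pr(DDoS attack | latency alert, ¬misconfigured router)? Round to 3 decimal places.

Pr(DDoS attack | latency alert, ¬misconfigured router) ≈ 0.926

Weight on DDoS attack=true, given the evidence: 0.61·0.588 = 0.358680
Denominator P(latency alert | ¬misconfigured router): 0.07·0.412 + 0.61·0.588 = 0.387520
P(DDoS attack | latency alert, ¬misconfigured router) = 0.358680/0.387520 ≈ 0.926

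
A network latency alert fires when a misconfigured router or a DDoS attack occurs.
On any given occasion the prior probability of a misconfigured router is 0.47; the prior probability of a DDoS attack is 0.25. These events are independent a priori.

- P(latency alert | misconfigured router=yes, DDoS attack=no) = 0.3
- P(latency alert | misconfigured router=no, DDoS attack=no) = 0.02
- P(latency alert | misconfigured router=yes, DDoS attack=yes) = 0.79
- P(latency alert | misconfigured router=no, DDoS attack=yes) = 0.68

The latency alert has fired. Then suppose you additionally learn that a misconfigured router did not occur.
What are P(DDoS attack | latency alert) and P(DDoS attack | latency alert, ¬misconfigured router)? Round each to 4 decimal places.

P(latency alert) = 0.02×0.53×0.75 + 0.68×0.53×0.25 + 0.3×0.47×0.75 + 0.79×0.47×0.25 = 0.007950 + 0.090100 + 0.105750 + 0.092825 = 0.296625
Restricting to configurations with DDoS attack present: 0.090100 + 0.092825 = 0.182925.
Hence the posterior is 0.182925/0.296625 ≈ 0.6167.

Now condition on the additional information:
By total probability over both values of DDoS attack:
  P(latency alert | ¬misconfigured router) = 0.02·0.75 + 0.68·0.25
        = 0.015000 + 0.170000 = 0.185000
Configurations with DDoS attack contribute 0.170000, so
  P(DDoS attack | latency alert, ¬misconfigured router) = 0.170000 / 0.185000 ≈ 0.9189
Ruling out misconfigured router raises the posterior on DDoS attack — the flip side of explaining away.

P(DDoS attack | latency alert) ≈ 0.6167; P(DDoS attack | latency alert, ¬misconfigured router) ≈ 0.9189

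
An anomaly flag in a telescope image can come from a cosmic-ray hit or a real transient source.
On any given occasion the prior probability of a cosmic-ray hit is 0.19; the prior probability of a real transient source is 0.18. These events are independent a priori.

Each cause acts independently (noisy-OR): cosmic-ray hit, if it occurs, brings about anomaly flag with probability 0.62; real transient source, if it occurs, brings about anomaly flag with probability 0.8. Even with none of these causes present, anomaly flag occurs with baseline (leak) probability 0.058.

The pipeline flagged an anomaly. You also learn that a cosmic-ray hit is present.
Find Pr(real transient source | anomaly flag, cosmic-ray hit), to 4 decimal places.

Pr(real transient source | anomaly flag, cosmic-ray hit) ≈ 0.2409

Under noisy-OR, P(anomaly flag | causes) = 1 − (1−0.058)·∏(1−qᵢ) over the active causes.
For the numerator, keep only real transient source=true terms: 0.928408×0.18 = 0.167113
The normalizing constant is 0.64204×0.82 + 0.928408×0.18 = 0.693586
Posterior = 0.167113 / 0.693586 ≈ 0.2409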